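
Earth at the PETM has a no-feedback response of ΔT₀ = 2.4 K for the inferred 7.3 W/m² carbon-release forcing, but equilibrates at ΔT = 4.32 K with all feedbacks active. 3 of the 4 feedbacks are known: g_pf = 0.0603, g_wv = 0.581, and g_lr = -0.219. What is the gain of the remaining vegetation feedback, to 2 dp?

Amplification A = ΔT/ΔT₀ = 4.32/2.4 = 1.8.
Total gain g = 1 − 1/A = 1 − 1/1.8 = 0.4444.
Known gains sum to 0.0603 + 0.581 − 0.219 = 0.4223.
g_veg = 0.4444 − 0.4223 = 0.02.

0.02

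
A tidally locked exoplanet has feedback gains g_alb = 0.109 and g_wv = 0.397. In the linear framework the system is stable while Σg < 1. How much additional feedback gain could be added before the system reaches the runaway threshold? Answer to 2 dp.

Current total gain = 0.109 + 0.397 = 0.506.
Margin to runaway = 1 − 0.506 = 0.49.

0.49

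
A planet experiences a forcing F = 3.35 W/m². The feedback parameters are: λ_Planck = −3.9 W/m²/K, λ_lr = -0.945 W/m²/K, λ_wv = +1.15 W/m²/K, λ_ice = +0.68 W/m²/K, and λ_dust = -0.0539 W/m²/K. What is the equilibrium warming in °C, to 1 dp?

1.1 °C

Net feedback parameter λ = (−3.9) + (-0.945) + (+1.15) + (+0.68) + (-0.0539) = -3.0689 W/m²/K.
ΔT = −F/λ = −3.35/(-3.0689) = 1.1 °C.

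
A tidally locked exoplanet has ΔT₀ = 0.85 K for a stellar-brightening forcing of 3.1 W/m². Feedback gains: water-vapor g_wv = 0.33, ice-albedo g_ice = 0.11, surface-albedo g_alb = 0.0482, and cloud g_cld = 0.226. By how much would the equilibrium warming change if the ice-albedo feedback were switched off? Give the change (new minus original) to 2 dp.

-0.83 K

Original: g = 0.7142, ΔT = 0.85/(1−0.7142) = 2.9741 K.
Without ice-albedo: g' = 0.6042, ΔT' = 0.85/(1−0.6042) = 2.1475 K.
Change = 2.1475 − 2.9741 = -0.83 K.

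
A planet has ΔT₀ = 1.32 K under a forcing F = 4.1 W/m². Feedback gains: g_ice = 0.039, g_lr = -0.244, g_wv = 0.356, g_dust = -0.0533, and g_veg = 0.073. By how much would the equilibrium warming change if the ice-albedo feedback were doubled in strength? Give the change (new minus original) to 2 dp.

0.08 K

Original: g = 0.1707, ΔT = 1.32/(1−0.1707) = 1.5917 K.
With doubled ice-albedo: g' = 0.2097, ΔT' = 1.32/(1−0.2097) = 1.6703 K.
Change = 1.6703 − 1.5917 = 0.08 K.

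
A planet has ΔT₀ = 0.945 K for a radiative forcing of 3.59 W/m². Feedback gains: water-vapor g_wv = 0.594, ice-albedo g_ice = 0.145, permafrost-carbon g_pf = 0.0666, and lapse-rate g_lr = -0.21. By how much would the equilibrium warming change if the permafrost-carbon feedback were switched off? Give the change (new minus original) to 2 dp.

-0.33 K

Original: g = 0.5956, ΔT = 0.945/(1−0.5956) = 2.3368 K.
Without permafrost-carbon: g' = 0.529, ΔT' = 0.945/(1−0.529) = 2.0064 K.
Change = 2.0064 − 2.3368 = -0.33 K.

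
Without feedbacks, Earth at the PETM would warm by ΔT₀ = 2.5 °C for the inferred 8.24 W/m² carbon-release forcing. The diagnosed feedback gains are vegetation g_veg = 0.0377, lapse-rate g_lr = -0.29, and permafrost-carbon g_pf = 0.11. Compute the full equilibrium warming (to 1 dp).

2.2 °C

Total gain g = 0.0377 − 0.29 + 0.11 = -0.1423.
Amplification A = 1/(1 + 0.1423) = 0.8754.
ΔT = 2.5 × 0.8754 = 2.2 °C.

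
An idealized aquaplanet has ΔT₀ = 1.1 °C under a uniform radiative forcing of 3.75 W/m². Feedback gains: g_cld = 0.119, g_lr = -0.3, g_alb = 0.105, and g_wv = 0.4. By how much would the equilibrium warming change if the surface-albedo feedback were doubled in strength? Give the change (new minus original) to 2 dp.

0.30 °C

Original: g = 0.324, ΔT = 1.1/(1−0.324) = 1.6272 °C.
With doubled surface-albedo: g' = 0.429, ΔT' = 1.1/(1−0.429) = 1.9264 °C.
Change = 1.9264 − 1.6272 = 0.30 °C.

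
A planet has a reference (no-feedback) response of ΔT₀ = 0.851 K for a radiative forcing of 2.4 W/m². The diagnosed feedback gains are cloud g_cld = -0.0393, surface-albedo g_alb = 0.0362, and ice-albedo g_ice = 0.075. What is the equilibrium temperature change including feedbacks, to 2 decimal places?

0.92 K

Total gain g = -0.0393 + 0.0362 + 0.075 = 0.0719.
Amplification A = 1/(1 − 0.0719) = 1.077.
ΔT = 0.851 × 1.077 = 0.92 K.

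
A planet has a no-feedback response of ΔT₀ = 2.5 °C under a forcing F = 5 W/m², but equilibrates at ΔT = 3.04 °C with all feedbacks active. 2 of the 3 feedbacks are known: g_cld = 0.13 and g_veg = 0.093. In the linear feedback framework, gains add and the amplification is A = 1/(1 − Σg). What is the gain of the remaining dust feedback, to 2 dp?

-0.05

Amplification A = ΔT/ΔT₀ = 3.04/2.5 = 1.216.
Total gain g = 1 − 1/A = 1 − 1/1.216 = 0.1776.
Known gains sum to 0.13 + 0.093 = 0.223.
g_dust = 0.1776 − 0.223 = -0.05.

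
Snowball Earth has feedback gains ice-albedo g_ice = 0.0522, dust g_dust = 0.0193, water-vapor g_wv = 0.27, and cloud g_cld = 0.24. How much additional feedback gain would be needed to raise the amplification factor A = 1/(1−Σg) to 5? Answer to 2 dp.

0.22

Current total gain = 0.5815.
Target gain for A = 5: g* = 1 − 1/5 = 0.8.
Additional gain needed = 0.8 − 0.5815 = 0.22.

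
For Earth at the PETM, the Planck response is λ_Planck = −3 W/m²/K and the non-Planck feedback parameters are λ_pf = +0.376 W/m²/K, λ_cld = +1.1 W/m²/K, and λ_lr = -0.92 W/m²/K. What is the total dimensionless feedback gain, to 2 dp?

Convert to gains: g_pf = 0.376/3 = 0.1253; g_cld = 1.1/3 = 0.3667; g_lr = -0.92/3 = -0.3067.
Total gain g = 0.1853.

0.19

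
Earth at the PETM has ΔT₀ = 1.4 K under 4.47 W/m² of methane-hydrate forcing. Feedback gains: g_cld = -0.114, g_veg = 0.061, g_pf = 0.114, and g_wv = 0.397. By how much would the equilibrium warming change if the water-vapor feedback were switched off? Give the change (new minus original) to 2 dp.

-1.09 K

Original: g = 0.458, ΔT = 1.4/(1−0.458) = 2.5830 K.
Without water-vapor: g' = 0.061, ΔT' = 1.4/(1−0.061) = 1.4909 K.
Change = 1.4909 − 2.5830 = -1.09 K.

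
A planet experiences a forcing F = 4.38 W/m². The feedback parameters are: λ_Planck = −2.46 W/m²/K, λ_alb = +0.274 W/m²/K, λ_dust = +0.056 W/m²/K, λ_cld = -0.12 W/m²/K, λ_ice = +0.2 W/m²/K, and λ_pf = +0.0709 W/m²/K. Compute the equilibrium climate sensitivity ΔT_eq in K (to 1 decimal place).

2.2 K

Net feedback parameter λ = (−2.46) + (+0.274) + (+0.056) + (-0.12) + (+0.2) + (+0.0709) = -1.9791 W/m²/K.
ΔT = −F/λ = −4.38/(-1.9791) = 2.2 K.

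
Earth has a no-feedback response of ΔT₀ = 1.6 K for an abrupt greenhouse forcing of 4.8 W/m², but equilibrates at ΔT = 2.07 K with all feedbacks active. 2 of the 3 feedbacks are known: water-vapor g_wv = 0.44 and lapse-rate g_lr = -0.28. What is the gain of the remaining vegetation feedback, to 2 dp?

Amplification A = ΔT/ΔT₀ = 2.07/1.6 = 1.294.
Total gain g = 1 − 1/A = 1 − 1/1.294 = 0.2272.
Known gains sum to 0.44 − 0.28 = 0.16.
g_veg = 0.2272 − 0.16 = 0.07.

0.07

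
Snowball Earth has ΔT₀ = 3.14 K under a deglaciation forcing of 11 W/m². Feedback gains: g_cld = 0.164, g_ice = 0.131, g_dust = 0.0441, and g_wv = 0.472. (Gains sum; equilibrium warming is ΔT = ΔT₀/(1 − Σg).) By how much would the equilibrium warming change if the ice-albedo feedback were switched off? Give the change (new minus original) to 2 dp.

Original: g = 0.8111, ΔT = 3.14/(1−0.8111) = 16.6226 K.
Without ice-albedo: g' = 0.6801, ΔT' = 3.14/(1−0.6801) = 9.8156 K.
Change = 9.8156 − 16.6226 = -6.81 K.

-6.81 K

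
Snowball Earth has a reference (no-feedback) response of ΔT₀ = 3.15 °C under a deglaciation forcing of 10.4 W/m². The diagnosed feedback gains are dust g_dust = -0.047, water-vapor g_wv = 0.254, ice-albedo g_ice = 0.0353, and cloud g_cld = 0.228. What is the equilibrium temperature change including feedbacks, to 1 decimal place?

Total gain g = -0.047 + 0.254 + 0.0353 + 0.228 = 0.4703.
Amplification A = 1/(1 − 0.4703) = 1.888.
ΔT = 3.15 × 1.888 = 5.9 °C.

5.9 °C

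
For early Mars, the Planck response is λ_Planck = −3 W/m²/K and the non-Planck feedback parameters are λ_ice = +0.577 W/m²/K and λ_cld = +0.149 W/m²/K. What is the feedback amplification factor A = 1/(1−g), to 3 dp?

1.319

Convert to gains: g_ice = 0.577/3 = 0.1923; g_cld = 0.149/3 = 0.04967.
Total gain g = 0.24197.
A = 1/(1 − 0.24197) = 1.319.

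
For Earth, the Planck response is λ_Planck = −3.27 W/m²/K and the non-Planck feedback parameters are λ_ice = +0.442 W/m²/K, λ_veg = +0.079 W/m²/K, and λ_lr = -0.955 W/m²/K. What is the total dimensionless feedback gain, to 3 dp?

-0.133

Convert to gains: g_ice = 0.442/3.27 = 0.1352; g_veg = 0.079/3.27 = 0.02416; g_lr = -0.955/3.27 = -0.292.
Total gain g = -0.13264.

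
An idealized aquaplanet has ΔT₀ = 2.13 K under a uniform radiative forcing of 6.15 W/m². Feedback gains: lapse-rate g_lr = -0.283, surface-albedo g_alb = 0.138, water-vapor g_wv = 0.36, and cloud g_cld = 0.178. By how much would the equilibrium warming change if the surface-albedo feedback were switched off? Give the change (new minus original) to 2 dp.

-0.65 K

Original: g = 0.393, ΔT = 2.13/(1−0.393) = 3.5091 K.
Without surface-albedo: g' = 0.255, ΔT' = 2.13/(1−0.255) = 2.8591 K.
Change = 2.8591 − 3.5091 = -0.65 K.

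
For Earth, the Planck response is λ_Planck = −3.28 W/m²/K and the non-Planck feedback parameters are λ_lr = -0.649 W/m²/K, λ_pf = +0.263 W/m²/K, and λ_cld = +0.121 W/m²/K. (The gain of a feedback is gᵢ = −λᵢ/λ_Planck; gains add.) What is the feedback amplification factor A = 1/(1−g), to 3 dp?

0.925

Convert to gains: g_lr = -0.649/3.28 = -0.1979; g_pf = 0.263/3.28 = 0.08018; g_cld = 0.121/3.28 = 0.03689.
Total gain g = -0.08083.
A = 1/(1 + 0.08083) = 0.925.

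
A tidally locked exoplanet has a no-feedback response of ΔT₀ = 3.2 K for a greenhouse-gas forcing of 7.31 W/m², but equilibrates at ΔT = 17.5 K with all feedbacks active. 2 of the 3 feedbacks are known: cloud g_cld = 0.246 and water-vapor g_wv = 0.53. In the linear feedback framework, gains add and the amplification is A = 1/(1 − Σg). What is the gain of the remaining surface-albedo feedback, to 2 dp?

Amplification A = ΔT/ΔT₀ = 17.5/3.2 = 5.469.
Total gain g = 1 − 1/A = 1 − 1/5.469 = 0.8172.
Known gains sum to 0.246 + 0.53 = 0.776.
g_alb = 0.8172 − 0.776 = 0.04.

0.04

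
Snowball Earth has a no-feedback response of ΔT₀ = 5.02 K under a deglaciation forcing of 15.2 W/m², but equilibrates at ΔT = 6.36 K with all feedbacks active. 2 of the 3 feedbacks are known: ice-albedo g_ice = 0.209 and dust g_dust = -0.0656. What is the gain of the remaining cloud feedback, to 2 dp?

0.07

Amplification A = ΔT/ΔT₀ = 6.36/5.02 = 1.267.
Total gain g = 1 − 1/A = 1 − 1/1.267 = 0.2107.
Known gains sum to 0.209 − 0.0656 = 0.1434.
g_cld = 0.2107 − 0.1434 = 0.07.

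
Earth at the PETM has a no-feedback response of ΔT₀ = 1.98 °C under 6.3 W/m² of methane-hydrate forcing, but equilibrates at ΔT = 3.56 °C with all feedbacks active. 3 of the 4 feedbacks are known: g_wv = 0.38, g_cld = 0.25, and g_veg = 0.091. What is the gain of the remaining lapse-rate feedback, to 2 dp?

-0.28

Amplification A = ΔT/ΔT₀ = 3.56/1.98 = 1.798.
Total gain g = 1 − 1/A = 1 − 1/1.798 = 0.4438.
Known gains sum to 0.38 + 0.25 + 0.091 = 0.721.
g_lr = 0.4438 − 0.721 = -0.28.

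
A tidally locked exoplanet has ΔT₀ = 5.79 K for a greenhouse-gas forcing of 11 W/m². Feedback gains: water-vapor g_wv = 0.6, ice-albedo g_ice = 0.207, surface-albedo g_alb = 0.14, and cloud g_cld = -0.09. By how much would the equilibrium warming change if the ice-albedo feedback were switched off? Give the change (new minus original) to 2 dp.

-23.95 K

Original: g = 0.857, ΔT = 5.79/(1−0.857) = 40.4895 K.
Without ice-albedo: g' = 0.65, ΔT' = 5.79/(1−0.65) = 16.5429 K.
Change = 16.5429 − 40.4895 = -23.95 K.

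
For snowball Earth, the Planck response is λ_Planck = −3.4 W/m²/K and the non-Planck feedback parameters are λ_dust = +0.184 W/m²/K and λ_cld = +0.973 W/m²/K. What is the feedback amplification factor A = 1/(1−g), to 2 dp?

1.52

Convert to gains: g_dust = 0.184/3.4 = 0.05412; g_cld = 0.973/3.4 = 0.2862.
Total gain g = 0.34032.
A = 1/(1 − 0.34032) = 1.52.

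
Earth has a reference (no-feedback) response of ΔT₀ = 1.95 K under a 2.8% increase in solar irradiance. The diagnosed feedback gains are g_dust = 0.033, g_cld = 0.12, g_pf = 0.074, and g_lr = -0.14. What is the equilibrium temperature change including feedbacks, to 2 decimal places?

Total gain g = 0.033 + 0.12 + 0.074 − 0.14 = 0.087.
Amplification A = 1/(1 − 0.087) = 1.095.
ΔT = 1.95 × 1.095 = 2.14 K.

2.14 K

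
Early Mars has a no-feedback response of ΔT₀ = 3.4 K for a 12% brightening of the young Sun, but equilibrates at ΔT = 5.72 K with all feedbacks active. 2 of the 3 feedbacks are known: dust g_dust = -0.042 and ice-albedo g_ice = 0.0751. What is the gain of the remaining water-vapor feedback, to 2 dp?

0.37

Amplification A = ΔT/ΔT₀ = 5.72/3.4 = 1.682.
Total gain g = 1 − 1/A = 1 − 1/1.682 = 0.4055.
Known gains sum to -0.042 + 0.0751 = 0.0331.
g_wv = 0.4055 − 0.0331 = 0.37.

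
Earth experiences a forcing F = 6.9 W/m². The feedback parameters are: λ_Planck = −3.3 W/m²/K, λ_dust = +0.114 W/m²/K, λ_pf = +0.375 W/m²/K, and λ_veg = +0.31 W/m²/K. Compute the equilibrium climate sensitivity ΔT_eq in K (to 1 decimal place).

Net feedback parameter λ = (−3.3) + (+0.114) + (+0.375) + (+0.31) = -2.501 W/m²/K.
ΔT = −F/λ = −6.9/(-2.501) = 2.8 K.

2.8 K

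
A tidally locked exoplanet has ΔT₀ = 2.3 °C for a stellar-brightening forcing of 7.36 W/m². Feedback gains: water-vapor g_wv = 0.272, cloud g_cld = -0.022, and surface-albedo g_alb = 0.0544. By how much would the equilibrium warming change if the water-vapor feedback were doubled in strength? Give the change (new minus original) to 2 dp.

2.12 °C

Original: g = 0.3044, ΔT = 2.3/(1−0.3044) = 3.3065 °C.
With doubled water-vapor: g' = 0.5764, ΔT' = 2.3/(1−0.5764) = 5.4297 °C.
Change = 5.4297 − 3.3065 = 2.12 °C.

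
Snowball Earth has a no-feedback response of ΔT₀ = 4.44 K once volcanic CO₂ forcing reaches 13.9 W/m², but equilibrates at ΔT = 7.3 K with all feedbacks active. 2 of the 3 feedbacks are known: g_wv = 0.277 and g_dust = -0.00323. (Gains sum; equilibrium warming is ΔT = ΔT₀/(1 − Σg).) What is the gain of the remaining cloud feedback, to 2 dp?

0.12

Amplification A = ΔT/ΔT₀ = 7.3/4.44 = 1.644.
Total gain g = 1 − 1/A = 1 − 1/1.644 = 0.3917.
Known gains sum to 0.277 − 0.00323 = 0.27377.
g_cld = 0.3917 − 0.27377 = 0.12.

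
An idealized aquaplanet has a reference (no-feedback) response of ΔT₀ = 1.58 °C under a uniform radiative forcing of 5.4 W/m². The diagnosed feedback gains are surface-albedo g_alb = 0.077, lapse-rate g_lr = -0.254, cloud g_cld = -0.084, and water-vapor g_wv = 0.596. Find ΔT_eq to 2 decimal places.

2.38 °C

Total gain g = 0.077 − 0.254 − 0.084 + 0.596 = 0.335.
Amplification A = 1/(1 − 0.335) = 1.504.
ΔT = 1.58 × 1.504 = 2.38 °C.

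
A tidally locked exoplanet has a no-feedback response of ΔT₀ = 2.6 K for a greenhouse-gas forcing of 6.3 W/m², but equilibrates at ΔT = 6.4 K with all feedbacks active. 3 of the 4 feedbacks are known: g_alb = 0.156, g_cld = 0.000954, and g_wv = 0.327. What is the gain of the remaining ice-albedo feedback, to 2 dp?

Amplification A = ΔT/ΔT₀ = 6.4/2.6 = 2.462.
Total gain g = 1 − 1/A = 1 − 1/2.462 = 0.5938.
Known gains sum to 0.156 + 0.000954 + 0.327 = 0.483954.
g_ice = 0.5938 − 0.483954 = 0.11.

0.11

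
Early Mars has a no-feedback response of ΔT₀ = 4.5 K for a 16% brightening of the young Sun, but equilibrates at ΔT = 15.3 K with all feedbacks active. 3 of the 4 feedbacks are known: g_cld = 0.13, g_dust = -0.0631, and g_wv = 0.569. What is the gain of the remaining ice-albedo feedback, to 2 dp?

Amplification A = ΔT/ΔT₀ = 15.3/4.5 = 3.4.
Total gain g = 1 − 1/A = 1 − 1/3.4 = 0.7059.
Known gains sum to 0.13 − 0.0631 + 0.569 = 0.6359.
g_ice = 0.7059 − 0.6359 = 0.07.

0.07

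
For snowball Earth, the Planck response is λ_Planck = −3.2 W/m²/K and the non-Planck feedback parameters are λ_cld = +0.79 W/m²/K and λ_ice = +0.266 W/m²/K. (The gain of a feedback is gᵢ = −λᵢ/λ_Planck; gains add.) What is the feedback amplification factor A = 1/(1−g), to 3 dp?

Convert to gains: g_cld = 0.79/3.2 = 0.2469; g_ice = 0.266/3.2 = 0.08313.
Total gain g = 0.33003.
A = 1/(1 − 0.33003) = 1.493.

1.493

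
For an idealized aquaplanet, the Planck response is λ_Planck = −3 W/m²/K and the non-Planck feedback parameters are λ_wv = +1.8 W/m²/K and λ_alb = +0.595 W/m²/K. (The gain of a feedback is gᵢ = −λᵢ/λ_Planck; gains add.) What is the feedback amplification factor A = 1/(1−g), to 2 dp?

Convert to gains: g_wv = 1.8/3 = 0.6; g_alb = 0.595/3 = 0.1983.
Total gain g = 0.7983.
A = 1/(1 − 0.7983) = 4.96.

4.96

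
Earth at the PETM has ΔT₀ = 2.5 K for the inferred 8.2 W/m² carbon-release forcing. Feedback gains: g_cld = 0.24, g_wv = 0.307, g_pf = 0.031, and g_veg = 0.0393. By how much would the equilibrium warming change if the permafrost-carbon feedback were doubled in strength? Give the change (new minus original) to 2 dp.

Original: g = 0.6173, ΔT = 2.5/(1−0.6173) = 6.5325 K.
With doubled permafrost-carbon: g' = 0.6483, ΔT' = 2.5/(1−0.6483) = 7.1083 K.
Change = 7.1083 − 6.5325 = 0.58 K.

0.58 K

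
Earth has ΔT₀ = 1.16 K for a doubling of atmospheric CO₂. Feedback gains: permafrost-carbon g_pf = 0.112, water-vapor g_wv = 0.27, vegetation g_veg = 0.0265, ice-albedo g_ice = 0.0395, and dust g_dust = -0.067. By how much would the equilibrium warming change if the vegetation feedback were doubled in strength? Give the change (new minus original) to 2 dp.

Original: g = 0.381, ΔT = 1.16/(1−0.381) = 1.8740 K.
With doubled vegetation: g' = 0.4075, ΔT' = 1.16/(1−0.4075) = 1.9578 K.
Change = 1.9578 − 1.8740 = 0.08 K.

0.08 K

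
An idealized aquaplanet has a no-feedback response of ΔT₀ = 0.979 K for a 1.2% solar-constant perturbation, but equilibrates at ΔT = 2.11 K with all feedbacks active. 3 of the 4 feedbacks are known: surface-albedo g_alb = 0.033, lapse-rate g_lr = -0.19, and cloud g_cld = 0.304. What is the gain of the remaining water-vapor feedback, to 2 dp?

Amplification A = ΔT/ΔT₀ = 2.11/0.979 = 2.155.
Total gain g = 1 − 1/A = 1 − 1/2.155 = 0.536.
Known gains sum to 0.033 − 0.19 + 0.304 = 0.147.
g_wv = 0.536 − 0.147 = 0.39.

0.39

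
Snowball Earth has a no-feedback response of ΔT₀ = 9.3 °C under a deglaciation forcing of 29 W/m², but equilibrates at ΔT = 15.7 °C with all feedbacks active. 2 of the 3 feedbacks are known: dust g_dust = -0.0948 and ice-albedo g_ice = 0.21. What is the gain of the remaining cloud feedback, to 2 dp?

Amplification A = ΔT/ΔT₀ = 15.7/9.3 = 1.688.
Total gain g = 1 − 1/A = 1 − 1/1.688 = 0.4076.
Known gains sum to -0.0948 + 0.21 = 0.1152.
g_cld = 0.4076 − 0.1152 = 0.29.

0.29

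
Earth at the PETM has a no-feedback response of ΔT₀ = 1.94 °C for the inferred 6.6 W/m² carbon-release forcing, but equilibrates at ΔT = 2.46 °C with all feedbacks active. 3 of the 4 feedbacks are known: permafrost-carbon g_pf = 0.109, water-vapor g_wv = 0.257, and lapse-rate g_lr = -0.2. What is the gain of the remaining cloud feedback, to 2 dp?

0.05

Amplification A = ΔT/ΔT₀ = 2.46/1.94 = 1.268.
Total gain g = 1 − 1/A = 1 − 1/1.268 = 0.2114.
Known gains sum to 0.109 + 0.257 − 0.2 = 0.166.
g_cld = 0.2114 − 0.166 = 0.05.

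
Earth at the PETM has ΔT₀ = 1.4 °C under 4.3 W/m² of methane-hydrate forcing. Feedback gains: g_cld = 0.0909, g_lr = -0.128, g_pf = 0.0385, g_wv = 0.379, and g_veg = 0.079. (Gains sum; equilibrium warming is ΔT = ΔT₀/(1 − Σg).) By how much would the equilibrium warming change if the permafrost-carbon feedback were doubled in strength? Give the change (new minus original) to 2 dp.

0.20 °C

Original: g = 0.4594, ΔT = 1.4/(1−0.4594) = 2.5897 °C.
With doubled permafrost-carbon: g' = 0.4979, ΔT' = 1.4/(1−0.4979) = 2.7883 °C.
Change = 2.7883 − 2.5897 = 0.20 °C.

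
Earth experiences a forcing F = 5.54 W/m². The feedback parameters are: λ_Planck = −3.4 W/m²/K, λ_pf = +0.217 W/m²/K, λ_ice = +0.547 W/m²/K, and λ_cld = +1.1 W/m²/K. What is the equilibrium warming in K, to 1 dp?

Net feedback parameter λ = (−3.4) + (+0.217) + (+0.547) + (+1.1) = -1.536 W/m²/K.
ΔT = −F/λ = −5.54/(-1.536) = 3.6 K.

3.6 K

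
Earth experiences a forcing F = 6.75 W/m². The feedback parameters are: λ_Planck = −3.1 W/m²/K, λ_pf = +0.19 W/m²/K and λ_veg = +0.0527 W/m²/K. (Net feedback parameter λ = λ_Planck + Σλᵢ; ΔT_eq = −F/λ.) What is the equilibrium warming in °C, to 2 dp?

Net feedback parameter λ = (−3.1) + (+0.19) + (+0.0527) = -2.8573 W/m²/K.
ΔT = −F/λ = −6.75/(-2.8573) = 2.36 °C.

2.36 °C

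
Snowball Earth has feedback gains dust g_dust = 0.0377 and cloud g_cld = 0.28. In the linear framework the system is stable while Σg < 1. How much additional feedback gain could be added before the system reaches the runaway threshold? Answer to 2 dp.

0.68

Current total gain = 0.0377 + 0.28 = 0.3177.
Margin to runaway = 1 − 0.3177 = 0.68.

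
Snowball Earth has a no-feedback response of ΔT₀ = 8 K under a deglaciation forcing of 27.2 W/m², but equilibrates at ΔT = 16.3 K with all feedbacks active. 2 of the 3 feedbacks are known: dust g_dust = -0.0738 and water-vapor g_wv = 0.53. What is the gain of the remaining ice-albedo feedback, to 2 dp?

Amplification A = ΔT/ΔT₀ = 16.3/8 = 2.038.
Total gain g = 1 − 1/A = 1 − 1/2.038 = 0.5093.
Known gains sum to -0.0738 + 0.53 = 0.4562.
g_ice = 0.5093 − 0.4562 = 0.05.

0.05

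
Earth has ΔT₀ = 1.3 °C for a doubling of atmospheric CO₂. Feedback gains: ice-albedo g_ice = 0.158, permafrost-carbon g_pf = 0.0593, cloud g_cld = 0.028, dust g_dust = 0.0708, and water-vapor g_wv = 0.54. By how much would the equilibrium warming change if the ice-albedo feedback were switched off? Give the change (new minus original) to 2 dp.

Original: g = 0.8561, ΔT = 1.3/(1−0.8561) = 9.0341 °C.
Without ice-albedo: g' = 0.6981, ΔT' = 1.3/(1−0.6981) = 4.3061 °C.
Change = 4.3061 − 9.0341 = -4.73 °C.

-4.73 °C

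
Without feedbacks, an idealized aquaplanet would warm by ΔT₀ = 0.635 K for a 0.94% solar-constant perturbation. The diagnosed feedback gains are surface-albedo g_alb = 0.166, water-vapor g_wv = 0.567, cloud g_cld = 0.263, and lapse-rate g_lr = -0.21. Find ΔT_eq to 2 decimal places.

2.97 K

Total gain g = 0.166 + 0.567 + 0.263 − 0.21 = 0.786.
Amplification A = 1/(1 − 0.786) = 4.673.
ΔT = 0.635 × 4.673 = 2.97 K.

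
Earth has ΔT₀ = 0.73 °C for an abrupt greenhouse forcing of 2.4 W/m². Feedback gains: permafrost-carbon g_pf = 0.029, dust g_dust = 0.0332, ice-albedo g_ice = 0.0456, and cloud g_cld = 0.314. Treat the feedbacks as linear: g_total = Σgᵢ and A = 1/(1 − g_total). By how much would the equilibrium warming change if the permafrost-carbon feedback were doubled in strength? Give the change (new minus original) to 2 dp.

Original: g = 0.4218, ΔT = 0.73/(1−0.4218) = 1.2625 °C.
With doubled permafrost-carbon: g' = 0.4508, ΔT' = 0.73/(1−0.4508) = 1.3292 °C.
Change = 1.3292 − 1.2625 = 0.07 °C.

0.07 °C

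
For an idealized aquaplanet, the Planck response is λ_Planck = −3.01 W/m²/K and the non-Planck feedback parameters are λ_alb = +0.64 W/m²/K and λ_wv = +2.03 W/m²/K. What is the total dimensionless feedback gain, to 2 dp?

0.89

Convert to gains: g_alb = 0.64/3.01 = 0.2126; g_wv = 2.03/3.01 = 0.6744.
Total gain g = 0.887.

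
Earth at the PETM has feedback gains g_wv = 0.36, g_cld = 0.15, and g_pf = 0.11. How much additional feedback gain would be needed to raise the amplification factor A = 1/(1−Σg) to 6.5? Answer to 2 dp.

0.23

Current total gain = 0.62.
Target gain for A = 6.5: g* = 1 − 1/6.5 = 0.8462.
Additional gain needed = 0.8462 − 0.62 = 0.23.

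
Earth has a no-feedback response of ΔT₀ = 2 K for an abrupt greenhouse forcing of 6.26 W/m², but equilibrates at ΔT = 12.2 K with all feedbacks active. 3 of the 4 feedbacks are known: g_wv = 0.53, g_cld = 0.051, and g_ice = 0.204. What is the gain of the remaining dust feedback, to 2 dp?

0.05

Amplification A = ΔT/ΔT₀ = 12.2/2 = 6.1.
Total gain g = 1 − 1/A = 1 − 1/6.1 = 0.8361.
Known gains sum to 0.53 + 0.051 + 0.204 = 0.785.
g_dust = 0.8361 − 0.785 = 0.05.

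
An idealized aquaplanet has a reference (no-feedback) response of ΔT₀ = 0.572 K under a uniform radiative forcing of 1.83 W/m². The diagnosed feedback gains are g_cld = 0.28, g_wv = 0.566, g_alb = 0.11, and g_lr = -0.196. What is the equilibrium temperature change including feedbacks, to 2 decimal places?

2.38 K

Total gain g = 0.28 + 0.566 + 0.11 − 0.196 = 0.76.
Amplification A = 1/(1 − 0.76) = 4.167.
ΔT = 0.572 × 4.167 = 2.38 K.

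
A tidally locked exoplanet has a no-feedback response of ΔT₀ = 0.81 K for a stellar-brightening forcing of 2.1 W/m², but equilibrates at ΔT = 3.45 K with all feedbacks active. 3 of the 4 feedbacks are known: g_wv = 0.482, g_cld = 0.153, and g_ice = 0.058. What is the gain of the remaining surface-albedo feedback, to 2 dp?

0.07

Amplification A = ΔT/ΔT₀ = 3.45/0.81 = 4.259.
Total gain g = 1 − 1/A = 1 − 1/4.259 = 0.7652.
Known gains sum to 0.482 + 0.153 + 0.058 = 0.693.
g_alb = 0.7652 − 0.693 = 0.07.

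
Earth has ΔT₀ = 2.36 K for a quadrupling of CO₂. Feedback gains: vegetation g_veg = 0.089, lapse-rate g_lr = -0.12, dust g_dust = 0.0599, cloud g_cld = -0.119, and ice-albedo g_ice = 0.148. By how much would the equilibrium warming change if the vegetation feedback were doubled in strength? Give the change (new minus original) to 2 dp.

Original: g = 0.0579, ΔT = 2.36/(1−0.0579) = 2.5050 K.
With doubled vegetation: g' = 0.1469, ΔT' = 2.36/(1−0.1469) = 2.7664 K.
Change = 2.7664 − 2.5050 = 0.26 K.

0.26 K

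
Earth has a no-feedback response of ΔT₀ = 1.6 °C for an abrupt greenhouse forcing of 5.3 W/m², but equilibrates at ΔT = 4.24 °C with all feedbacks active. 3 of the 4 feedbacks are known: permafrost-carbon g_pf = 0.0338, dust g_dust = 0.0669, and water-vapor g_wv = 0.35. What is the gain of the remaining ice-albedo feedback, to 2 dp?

Amplification A = ΔT/ΔT₀ = 4.24/1.6 = 2.65.
Total gain g = 1 − 1/A = 1 − 1/2.65 = 0.6226.
Known gains sum to 0.0338 + 0.0669 + 0.35 = 0.4507.
g_ice = 0.6226 − 0.4507 = 0.17.

0.17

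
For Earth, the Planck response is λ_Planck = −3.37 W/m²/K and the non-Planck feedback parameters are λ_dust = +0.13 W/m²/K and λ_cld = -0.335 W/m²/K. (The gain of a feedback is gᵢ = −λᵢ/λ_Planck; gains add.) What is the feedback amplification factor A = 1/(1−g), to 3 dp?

Convert to gains: g_dust = 0.13/3.37 = 0.03858; g_cld = -0.335/3.37 = -0.09941.
Total gain g = -0.06083.
A = 1/(1 + 0.06083) = 0.943.

0.943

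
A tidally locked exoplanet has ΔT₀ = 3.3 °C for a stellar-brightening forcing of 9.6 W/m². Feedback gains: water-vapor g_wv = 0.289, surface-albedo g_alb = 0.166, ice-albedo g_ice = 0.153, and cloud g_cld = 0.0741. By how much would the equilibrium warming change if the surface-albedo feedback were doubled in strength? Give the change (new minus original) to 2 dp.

Original: g = 0.6821, ΔT = 3.3/(1−0.6821) = 10.3806 °C.
With doubled surface-albedo: g' = 0.8481, ΔT' = 3.3/(1−0.8481) = 21.7248 °C.
Change = 21.7248 − 10.3806 = 11.34 °C.

11.34 °C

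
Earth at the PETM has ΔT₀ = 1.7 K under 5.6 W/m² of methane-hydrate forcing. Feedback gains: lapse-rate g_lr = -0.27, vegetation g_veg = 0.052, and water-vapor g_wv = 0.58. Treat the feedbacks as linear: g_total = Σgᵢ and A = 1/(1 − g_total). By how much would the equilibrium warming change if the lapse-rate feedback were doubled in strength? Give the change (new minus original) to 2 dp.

-0.79 K

Original: g = 0.362, ΔT = 1.7/(1−0.362) = 2.6646 K.
With doubled lapse-rate: g' = 0.092, ΔT' = 1.7/(1−0.092) = 1.8722 K.
Change = 1.8722 − 2.6646 = -0.79 K.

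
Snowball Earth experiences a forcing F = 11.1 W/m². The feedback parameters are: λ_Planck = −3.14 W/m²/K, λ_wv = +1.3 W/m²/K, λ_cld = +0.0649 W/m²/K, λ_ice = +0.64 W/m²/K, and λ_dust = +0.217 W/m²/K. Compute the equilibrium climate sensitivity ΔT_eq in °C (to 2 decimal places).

12.09 °C

Net feedback parameter λ = (−3.14) + (+1.3) + (+0.0649) + (+0.64) + (+0.217) = -0.9181 W/m²/K.
ΔT = −F/λ = −11.1/(-0.9181) = 12.09 °C.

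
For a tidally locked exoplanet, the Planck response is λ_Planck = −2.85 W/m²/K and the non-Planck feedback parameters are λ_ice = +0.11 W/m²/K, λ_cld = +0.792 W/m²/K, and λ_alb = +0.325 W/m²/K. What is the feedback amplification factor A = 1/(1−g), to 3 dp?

1.756

Convert to gains: g_ice = 0.11/2.85 = 0.0386; g_cld = 0.792/2.85 = 0.2779; g_alb = 0.325/2.85 = 0.114.
Total gain g = 0.4305.
A = 1/(1 − 0.4305) = 1.756.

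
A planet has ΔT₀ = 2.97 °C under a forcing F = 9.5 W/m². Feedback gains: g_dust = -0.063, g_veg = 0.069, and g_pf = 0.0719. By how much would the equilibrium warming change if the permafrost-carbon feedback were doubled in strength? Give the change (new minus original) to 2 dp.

0.27 °C

Original: g = 0.0779, ΔT = 2.97/(1−0.0779) = 3.2209 °C.
With doubled permafrost-carbon: g' = 0.1498, ΔT' = 2.97/(1−0.1498) = 3.4933 °C.
Change = 3.4933 − 3.2209 = 0.27 °C.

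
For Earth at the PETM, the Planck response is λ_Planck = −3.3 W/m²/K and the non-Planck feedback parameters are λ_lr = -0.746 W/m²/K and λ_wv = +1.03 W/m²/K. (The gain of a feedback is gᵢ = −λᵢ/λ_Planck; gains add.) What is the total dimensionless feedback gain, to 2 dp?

0.09

Convert to gains: g_lr = -0.746/3.3 = -0.2261; g_wv = 1.03/3.3 = 0.3121.
Total gain g = 0.086.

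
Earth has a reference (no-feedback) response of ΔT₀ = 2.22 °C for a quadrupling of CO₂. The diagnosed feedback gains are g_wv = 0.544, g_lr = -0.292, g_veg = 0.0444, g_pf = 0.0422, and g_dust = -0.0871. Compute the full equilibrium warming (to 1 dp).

3.0 °C

Total gain g = 0.544 − 0.292 + 0.0444 + 0.0422 − 0.0871 = 0.2515.
Amplification A = 1/(1 − 0.2515) = 1.336.
ΔT = 2.22 × 1.336 = 3.0 °C.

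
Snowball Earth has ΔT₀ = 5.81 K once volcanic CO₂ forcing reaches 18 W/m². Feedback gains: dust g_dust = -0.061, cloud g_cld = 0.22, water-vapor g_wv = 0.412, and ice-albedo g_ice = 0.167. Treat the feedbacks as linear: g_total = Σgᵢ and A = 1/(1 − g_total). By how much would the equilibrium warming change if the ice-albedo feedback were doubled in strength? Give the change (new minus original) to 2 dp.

Original: g = 0.738, ΔT = 5.81/(1−0.738) = 22.1756 K.
With doubled ice-albedo: g' = 0.905, ΔT' = 5.81/(1−0.905) = 61.1579 K.
Change = 61.1579 − 22.1756 = 38.98 K.

38.98 K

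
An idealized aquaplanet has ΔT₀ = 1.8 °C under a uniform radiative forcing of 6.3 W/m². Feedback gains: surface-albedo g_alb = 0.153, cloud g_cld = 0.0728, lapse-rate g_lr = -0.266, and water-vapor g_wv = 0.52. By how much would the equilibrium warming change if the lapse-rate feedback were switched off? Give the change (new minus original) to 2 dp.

Original: g = 0.4798, ΔT = 1.8/(1−0.4798) = 3.4602 °C.
Without lapse-rate: g' = 0.7458, ΔT' = 1.8/(1−0.7458) = 7.0810 °C.
Change = 7.0810 − 3.4602 = 3.62 °C.

3.62 °C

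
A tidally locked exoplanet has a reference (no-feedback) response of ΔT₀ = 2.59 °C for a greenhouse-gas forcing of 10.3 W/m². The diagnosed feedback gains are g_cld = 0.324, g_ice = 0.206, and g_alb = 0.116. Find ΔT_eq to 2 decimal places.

7.32 °C

Total gain g = 0.324 + 0.206 + 0.116 = 0.646.
Amplification A = 1/(1 − 0.646) = 2.825.
ΔT = 2.59 × 2.825 = 7.32 °C.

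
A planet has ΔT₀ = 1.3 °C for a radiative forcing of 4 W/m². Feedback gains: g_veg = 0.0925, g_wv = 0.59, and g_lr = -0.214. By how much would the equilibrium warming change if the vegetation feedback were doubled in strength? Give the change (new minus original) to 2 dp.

0.52 °C

Original: g = 0.4685, ΔT = 1.3/(1−0.4685) = 2.4459 °C.
With doubled vegetation: g' = 0.561, ΔT' = 1.3/(1−0.561) = 2.9613 °C.
Change = 2.9613 − 2.4459 = 0.52 °C.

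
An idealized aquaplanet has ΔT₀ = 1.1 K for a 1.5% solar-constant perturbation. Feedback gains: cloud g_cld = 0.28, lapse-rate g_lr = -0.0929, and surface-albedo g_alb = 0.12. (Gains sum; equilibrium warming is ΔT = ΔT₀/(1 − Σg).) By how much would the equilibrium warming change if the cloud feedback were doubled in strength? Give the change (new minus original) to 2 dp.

1.08 K

Original: g = 0.3071, ΔT = 1.1/(1−0.3071) = 1.5875 K.
With doubled cloud: g' = 0.5871, ΔT' = 1.1/(1−0.5871) = 2.6641 K.
Change = 2.6641 − 1.5875 = 1.08 K.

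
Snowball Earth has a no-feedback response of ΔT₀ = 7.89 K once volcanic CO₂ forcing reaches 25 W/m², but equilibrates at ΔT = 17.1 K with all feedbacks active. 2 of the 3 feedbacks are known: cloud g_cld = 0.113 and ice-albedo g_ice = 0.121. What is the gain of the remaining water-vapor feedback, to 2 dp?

0.30

Amplification A = ΔT/ΔT₀ = 17.1/7.89 = 2.167.
Total gain g = 1 − 1/A = 1 − 1/2.167 = 0.5385.
Known gains sum to 0.113 + 0.121 = 0.234.
g_wv = 0.5385 − 0.234 = 0.30.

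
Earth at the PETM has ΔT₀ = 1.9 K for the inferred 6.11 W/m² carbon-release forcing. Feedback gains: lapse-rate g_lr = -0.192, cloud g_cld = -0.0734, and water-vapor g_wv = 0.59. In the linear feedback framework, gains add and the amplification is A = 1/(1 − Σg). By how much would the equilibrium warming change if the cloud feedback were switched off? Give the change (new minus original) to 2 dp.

Original: g = 0.3246, ΔT = 1.9/(1−0.3246) = 2.8131 K.
Without cloud: g' = 0.398, ΔT' = 1.9/(1−0.398) = 3.1561 K.
Change = 3.1561 − 2.8131 = 0.34 K.

0.34 K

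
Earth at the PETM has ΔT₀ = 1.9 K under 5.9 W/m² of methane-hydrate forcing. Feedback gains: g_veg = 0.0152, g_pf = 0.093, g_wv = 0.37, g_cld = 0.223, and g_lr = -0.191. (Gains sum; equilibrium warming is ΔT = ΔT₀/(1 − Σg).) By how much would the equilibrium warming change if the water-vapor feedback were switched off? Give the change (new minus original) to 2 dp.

Original: g = 0.5102, ΔT = 1.9/(1−0.5102) = 3.8791 K.
Without water-vapor: g' = 0.1402, ΔT' = 1.9/(1−0.1402) = 2.2098 K.
Change = 2.2098 − 3.8791 = -1.67 K.

-1.67 K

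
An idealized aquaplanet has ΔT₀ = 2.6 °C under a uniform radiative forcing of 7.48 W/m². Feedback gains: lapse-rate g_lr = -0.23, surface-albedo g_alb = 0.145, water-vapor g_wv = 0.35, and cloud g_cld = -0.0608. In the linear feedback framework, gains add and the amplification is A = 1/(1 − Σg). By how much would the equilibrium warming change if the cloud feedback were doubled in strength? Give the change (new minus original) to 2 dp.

Original: g = 0.2042, ΔT = 2.6/(1−0.2042) = 3.2672 °C.
With doubled cloud: g' = 0.1434, ΔT' = 2.6/(1−0.1434) = 3.0353 °C.
Change = 3.0353 − 3.2672 = -0.23 °C.

-0.23 °C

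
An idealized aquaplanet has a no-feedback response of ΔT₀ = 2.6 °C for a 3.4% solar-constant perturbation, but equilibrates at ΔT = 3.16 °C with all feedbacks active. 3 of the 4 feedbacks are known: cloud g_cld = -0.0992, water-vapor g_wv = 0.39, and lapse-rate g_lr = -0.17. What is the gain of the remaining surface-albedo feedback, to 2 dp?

Amplification A = ΔT/ΔT₀ = 3.16/2.6 = 1.215.
Total gain g = 1 − 1/A = 1 − 1/1.215 = 0.177.
Known gains sum to -0.0992 + 0.39 − 0.17 = 0.1208.
g_alb = 0.177 − 0.1208 = 0.06.

0.06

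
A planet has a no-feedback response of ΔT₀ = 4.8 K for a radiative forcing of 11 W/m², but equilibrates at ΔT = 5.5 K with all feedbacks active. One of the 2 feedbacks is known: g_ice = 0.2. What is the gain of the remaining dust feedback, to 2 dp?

Amplification A = ΔT/ΔT₀ = 5.5/4.8 = 1.146.
Total gain g = 1 − 1/A = 1 − 1/1.146 = 0.1274.
The known gain is 0.2.
g_dust = 0.1274 − 0.2 = -0.07.

-0.07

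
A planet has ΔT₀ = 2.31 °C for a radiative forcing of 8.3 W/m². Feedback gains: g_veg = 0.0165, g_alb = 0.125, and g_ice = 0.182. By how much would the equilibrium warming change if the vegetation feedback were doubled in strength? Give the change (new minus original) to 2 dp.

0.09 °C

Original: g = 0.3235, ΔT = 2.31/(1−0.3235) = 3.4146 °C.
With doubled vegetation: g' = 0.34, ΔT' = 2.31/(1−0.34) = 3.5000 °C.
Change = 3.5000 − 3.4146 = 0.09 °C.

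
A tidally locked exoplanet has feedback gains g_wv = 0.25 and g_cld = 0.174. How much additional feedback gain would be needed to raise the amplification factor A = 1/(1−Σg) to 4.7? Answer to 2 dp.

Current total gain = 0.424.
Target gain for A = 4.7: g* = 1 − 1/4.7 = 0.7872.
Additional gain needed = 0.7872 − 0.424 = 0.36.

0.36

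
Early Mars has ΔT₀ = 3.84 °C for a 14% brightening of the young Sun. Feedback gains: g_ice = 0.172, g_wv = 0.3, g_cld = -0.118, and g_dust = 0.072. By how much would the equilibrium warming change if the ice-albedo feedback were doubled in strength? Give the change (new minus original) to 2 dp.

Original: g = 0.426, ΔT = 3.84/(1−0.426) = 6.6899 °C.
With doubled ice-albedo: g' = 0.598, ΔT' = 3.84/(1−0.598) = 9.5522 °C.
Change = 9.5522 − 6.6899 = 2.86 °C.

2.86 °C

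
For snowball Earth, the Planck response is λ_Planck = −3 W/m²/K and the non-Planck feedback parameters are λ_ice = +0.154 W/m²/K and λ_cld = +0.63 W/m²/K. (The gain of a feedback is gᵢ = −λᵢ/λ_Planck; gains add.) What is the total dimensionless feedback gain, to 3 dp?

0.261

Convert to gains: g_ice = 0.154/3 = 0.05133; g_cld = 0.63/3 = 0.21.
Total gain g = 0.26133.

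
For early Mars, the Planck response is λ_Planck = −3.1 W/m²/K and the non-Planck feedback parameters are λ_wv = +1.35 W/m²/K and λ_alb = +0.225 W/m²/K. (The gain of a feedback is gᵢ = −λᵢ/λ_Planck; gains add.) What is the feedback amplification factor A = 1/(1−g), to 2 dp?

2.03

Convert to gains: g_wv = 1.35/3.1 = 0.4355; g_alb = 0.225/3.1 = 0.07258.
Total gain g = 0.50808.
A = 1/(1 − 0.50808) = 2.03.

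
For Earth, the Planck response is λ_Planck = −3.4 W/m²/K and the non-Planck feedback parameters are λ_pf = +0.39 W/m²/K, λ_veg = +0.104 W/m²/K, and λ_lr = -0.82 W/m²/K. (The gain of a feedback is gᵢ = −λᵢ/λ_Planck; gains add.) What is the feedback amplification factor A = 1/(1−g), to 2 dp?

Convert to gains: g_pf = 0.39/3.4 = 0.1147; g_veg = 0.104/3.4 = 0.03059; g_lr = -0.82/3.4 = -0.2412.
Total gain g = -0.09591.
A = 1/(1 + 0.09591) = 0.91.

0.91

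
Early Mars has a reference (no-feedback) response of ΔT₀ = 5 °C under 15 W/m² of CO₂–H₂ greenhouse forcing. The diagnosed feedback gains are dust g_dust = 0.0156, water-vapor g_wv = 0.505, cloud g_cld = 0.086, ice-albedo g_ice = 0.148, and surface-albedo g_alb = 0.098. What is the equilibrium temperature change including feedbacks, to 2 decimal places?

Total gain g = 0.0156 + 0.505 + 0.086 + 0.148 + 0.098 = 0.8526.
Amplification A = 1/(1 − 0.8526) = 6.784.
ΔT = 5 × 6.784 = 33.92 °C.

33.92 °C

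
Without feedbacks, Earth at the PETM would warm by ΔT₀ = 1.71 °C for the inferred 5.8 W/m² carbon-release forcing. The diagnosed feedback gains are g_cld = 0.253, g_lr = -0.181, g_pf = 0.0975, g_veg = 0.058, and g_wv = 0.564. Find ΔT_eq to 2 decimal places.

Total gain g = 0.253 − 0.181 + 0.0975 + 0.058 + 0.564 = 0.7915.
Amplification A = 1/(1 − 0.7915) = 4.796.
ΔT = 1.71 × 4.796 = 8.20 °C.

8.20 °C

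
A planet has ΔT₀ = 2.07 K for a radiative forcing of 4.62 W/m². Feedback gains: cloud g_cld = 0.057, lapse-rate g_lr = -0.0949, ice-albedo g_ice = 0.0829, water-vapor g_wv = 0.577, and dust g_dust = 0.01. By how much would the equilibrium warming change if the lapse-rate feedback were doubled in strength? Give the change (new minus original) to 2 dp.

Original: g = 0.632, ΔT = 2.07/(1−0.632) = 5.6250 K.
With doubled lapse-rate: g' = 0.5371, ΔT' = 2.07/(1−0.5371) = 4.4718 K.
Change = 4.4718 − 5.6250 = -1.15 K.

-1.15 K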